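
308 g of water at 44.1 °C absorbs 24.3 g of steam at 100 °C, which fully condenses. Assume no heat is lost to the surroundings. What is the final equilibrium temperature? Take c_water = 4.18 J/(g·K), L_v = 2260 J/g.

Let T be the final temperature. ΣQ_i = 0:
latent heat released on condensation: 24.3×2260 = 54918
  condensate cools 100→T: 24.3×4.18×(T − 100) = 101.57(T − 100)
  water warms: 308×4.18×(T − 44.1) = 1287.4(T − 44.1)
1389 T = 54918 + 10157 + 56776 = 121852
T ≈ 87.73 °C, under the boiling point, so the assumption holds.

T_f ≈ 87.7 °C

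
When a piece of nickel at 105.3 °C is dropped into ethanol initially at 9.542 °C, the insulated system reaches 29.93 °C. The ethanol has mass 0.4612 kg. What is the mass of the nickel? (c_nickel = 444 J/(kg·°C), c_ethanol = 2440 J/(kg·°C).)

m ≈ 0.686 kg

Let T be the final temperature. ΣQ_i = 0:
m·444·(29.93 − 105.3) + 0.4612·2440·(29.93 − 9.542) = 0
-33464 m = -22943
m = -22943/-33464 ≈ 0.6856 kg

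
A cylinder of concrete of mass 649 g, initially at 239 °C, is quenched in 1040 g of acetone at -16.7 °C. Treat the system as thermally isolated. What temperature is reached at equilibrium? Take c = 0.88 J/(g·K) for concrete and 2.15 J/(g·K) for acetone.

T_f ≈ 35.3 °C

Energy conservation, ΣQ = 0:
649*0.88*(T − 239) + 1040*2.15*(T − (-16.7)) = 0
571.12(T − 239) + 2236(T − (-16.7)) = 0
2807.1 T = 99156
T ≈ 35.32 °C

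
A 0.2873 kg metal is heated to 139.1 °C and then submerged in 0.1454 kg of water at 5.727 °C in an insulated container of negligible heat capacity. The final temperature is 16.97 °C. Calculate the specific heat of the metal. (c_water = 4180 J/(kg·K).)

Energy conservation, ΣQ = 0:
0.2873·c·(16.97 − 139.1) + 0.1454·4180·(16.97 − 5.727) = 0
-35.09 c = -6833.2
c = -6833.2/-35.09 ≈ 194.7 J/(kg·K)

c ≈ 195 J/(kg·K)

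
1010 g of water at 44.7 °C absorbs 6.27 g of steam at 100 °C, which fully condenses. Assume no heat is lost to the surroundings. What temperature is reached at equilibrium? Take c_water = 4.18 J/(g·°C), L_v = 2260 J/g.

Taking heat into each body as positive, Σ m c ΔT = 0:
steam→water at 100 °C releases m L_v = 6.27·2260 = 14170; condensed water 100 °C→T: 26.21(T − 100); original water: 4221.8(T − 44.7)
4248 T = 14170 + 2620.9 + 188714 = 205506
T ≈ 48.38 °C — below 100 °C, confirming all the steam condensed.

T_f ≈ 48.4 °C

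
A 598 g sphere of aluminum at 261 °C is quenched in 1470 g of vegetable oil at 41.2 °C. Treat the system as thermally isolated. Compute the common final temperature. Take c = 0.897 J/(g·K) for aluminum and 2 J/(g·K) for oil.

T_f ≈ 75.1 °C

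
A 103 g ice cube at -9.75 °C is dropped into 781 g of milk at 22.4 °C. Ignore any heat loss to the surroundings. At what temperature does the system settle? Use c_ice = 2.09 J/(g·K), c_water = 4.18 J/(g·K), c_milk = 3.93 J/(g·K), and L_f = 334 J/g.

T_f ≈ 9.2 °C

Let T be the final temperature. ΣQ_i = 0:
warm ice to 0 °C: 103·2.09·(0 − (-9.75)) = 2098.9
  melt ice: 103·334 = 34402
  warm the meltwater: 430.54 T
  milk: 3069.3(T − 22.4)
3499.9 T = 68753 − 36501 = 32252
T ≈ 9.22 °C (positive, so assuming full melt was valid).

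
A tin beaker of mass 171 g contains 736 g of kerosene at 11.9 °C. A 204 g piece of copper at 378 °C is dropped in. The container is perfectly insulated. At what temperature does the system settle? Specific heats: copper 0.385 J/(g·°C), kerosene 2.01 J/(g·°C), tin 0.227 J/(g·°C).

T_f ≈ 29.9 °C

T_f = Σ m_i c_i T_i / Σ m_i c_i:
T_f = (78.54×378 + 1479.4×11.9 + 38.82×11.9) / (78.54 + 1479.4 + 38.82)
    = 47754 / 1596.7 ≈ 29.91 °C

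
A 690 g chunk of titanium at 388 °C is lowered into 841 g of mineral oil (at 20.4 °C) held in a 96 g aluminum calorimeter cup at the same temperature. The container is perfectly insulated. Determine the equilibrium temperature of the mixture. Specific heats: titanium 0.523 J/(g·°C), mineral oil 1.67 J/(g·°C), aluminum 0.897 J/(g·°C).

Heat gained plus heat lost sum to zero:
690×0.523×(T − 388) + 841×1.67×(T − 20.4) + 96×0.897×(T − 20.4) = 0
1851.5 T = 170425
T = 170425/1851.5 ≈ 92.05 °C

T_f ≈ 92.0 °C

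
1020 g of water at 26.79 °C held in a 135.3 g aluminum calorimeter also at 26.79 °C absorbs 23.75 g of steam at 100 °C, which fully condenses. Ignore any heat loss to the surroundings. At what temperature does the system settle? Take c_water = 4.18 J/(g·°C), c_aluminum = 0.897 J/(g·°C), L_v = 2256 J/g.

T_f ≈ 40.4 °C

Sum of m c ΔT and latent-heat terms is zero:
steam→water at 100 °C releases m L_v = 23.75×2256 = 53580
  condensed water 100 °C→T: 99.27(T − 100)
  water warms: 1020×4.18×(T − 26.79) = 4263.6(T − 26.79)
  aluminum cup: 135.3×0.897×(T − 26.79) = 121.36(T − 26.79)
4484.2 T = 53580 + 9927.5 + 117473 = 180981
T ≈ 40.36 °C — below 100 °C, confirming all the steam condensed.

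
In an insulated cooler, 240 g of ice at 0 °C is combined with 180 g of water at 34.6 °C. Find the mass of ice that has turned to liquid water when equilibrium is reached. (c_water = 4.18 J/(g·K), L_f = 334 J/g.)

m_melted ≈ 77.9 g

Water can give up m c ΔT = 180×4.18×34.6 = 26033 J before reaching 0 °C.
To melt every bit of ice: 240×334 = 80160 J.
Since 26033 < 80160 J, not all the ice melts; equilibrium is at 0 °C.
Mass melted = 26033/334 ≈ 77.94 g.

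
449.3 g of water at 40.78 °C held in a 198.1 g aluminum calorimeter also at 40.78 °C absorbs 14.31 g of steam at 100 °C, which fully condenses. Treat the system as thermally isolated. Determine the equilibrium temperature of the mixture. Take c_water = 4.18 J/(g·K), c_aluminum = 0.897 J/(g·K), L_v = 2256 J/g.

Let T be the final temperature. ΣQ_i = 0:
condense steam: −14.31·2256 = −32283; condensed water 100 °C→T: 59.82(T − 100); original water: 1878.1(T − 40.78); aluminum cup: 198.1·0.897·(T − 40.78) = 177.7(T − 40.78)
2115.6 T = 32283 + 5981.6 + 83834 = 122099
T ≈ 57.71 °C, under the boiling point, so the assumption holds.

T_f ≈ 57.7 °C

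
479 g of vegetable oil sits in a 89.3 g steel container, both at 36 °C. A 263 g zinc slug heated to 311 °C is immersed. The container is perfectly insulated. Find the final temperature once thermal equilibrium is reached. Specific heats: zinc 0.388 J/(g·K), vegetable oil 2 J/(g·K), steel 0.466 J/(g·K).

T_f ≈ 61.5 °C

Taking heat into each body as positive, Σ m c ΔT = 0:
263*0.388*(T − 311) + 479*2*(T − 36) + 89.3*0.466*(T − 36) = 0
(102.04 + 958 + 41.61) T = 102.04*311 + 958*36 + 41.61*36
T = 67722 / 1101.7 = 61.5 °C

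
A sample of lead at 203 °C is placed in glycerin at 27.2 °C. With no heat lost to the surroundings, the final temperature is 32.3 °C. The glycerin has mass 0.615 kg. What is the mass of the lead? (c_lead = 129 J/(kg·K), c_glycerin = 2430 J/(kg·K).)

m ≈ 0.346 kg

Taking heat into each body as positive, Σ m c ΔT = 0:
m·129·(32.3 − 203) + 0.615·2430·(32.3 − 27.2) = 0
-22020 m = -7621.7
m = -7621.7/-22020 ≈ 0.3461 kg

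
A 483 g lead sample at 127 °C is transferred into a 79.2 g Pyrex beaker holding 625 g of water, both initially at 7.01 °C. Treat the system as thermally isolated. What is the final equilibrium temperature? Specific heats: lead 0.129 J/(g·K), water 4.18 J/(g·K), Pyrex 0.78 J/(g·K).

T_f is the heat-capacity-weighted average of the initial temperatures:
T_f = (62.31*127 + 2612.5*7.01 + 61.78*7.01) / (62.31 + 2612.5 + 61.78)
    = 26660 / 2736.6 ≈ 9.74 °C

T_f ≈ 9.7 °C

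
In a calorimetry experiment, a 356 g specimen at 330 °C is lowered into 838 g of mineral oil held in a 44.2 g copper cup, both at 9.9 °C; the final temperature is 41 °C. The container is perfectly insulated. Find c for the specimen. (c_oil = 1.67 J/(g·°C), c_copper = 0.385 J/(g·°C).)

Conservation of energy gives ΣQ = 0:
356·c·(41 − 330) + 838·1.67·(41 − 9.9) + 44.2·0.385·(41 − 9.9) = 0
-102884 c = -44052
c = -44052/-102884 ≈ 0.4282 J/(g·°C)

c ≈ 0.428 J/(g·°C)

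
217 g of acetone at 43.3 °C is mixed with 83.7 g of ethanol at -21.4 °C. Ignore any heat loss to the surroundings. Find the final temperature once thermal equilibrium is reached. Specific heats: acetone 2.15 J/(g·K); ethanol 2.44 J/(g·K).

T_f ≈ 23.6 °C

Heat gained plus heat lost sum to zero:
217×2.15×(T − 43.3) + 83.7×2.44×(T − (-21.4)) = 0
466.55(T − 43.3) + 204.23(T − (-21.4)) = 0
(466.55 + 204.23) T = 466.55×43.3 + 204.23×(-21.4)
T = 15831 / 670.78 = 23.6 °C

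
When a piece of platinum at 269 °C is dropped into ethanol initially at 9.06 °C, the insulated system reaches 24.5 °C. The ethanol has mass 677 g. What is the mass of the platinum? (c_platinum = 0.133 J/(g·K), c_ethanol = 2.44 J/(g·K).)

Conservation of energy gives ΣQ = 0:
m·0.133·(24.5 − 269) + 677·2.44·(24.5 − 9.06) = 0
-32.52 m = -25505
m = -25505/-32.52 ≈ 784.3 g

m ≈ 784 g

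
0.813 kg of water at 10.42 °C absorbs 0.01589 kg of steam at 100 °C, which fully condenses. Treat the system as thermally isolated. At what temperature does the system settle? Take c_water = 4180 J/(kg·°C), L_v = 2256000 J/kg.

Setting the total heat transfer to zero:
steam→water at 100 °C releases m L_v = 0.01589×2256000 = 35848
  condensate cools 100→T: 0.01589×4180×(T − 100) = 66.42(T − 100)
  water warms: 0.813×4180×(T − 10.42) = 3398.3(T − 10.42)
3464.8 T = 35848 + 6642 + 35411 = 77901
T ≈ 22.48 °C — below 100 °C, confirming all the steam condensed.

T_f ≈ 22.5 °C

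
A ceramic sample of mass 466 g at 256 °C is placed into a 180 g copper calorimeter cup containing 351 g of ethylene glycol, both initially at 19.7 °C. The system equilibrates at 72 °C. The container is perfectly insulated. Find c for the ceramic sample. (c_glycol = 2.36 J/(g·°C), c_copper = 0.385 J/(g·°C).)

Conservation of energy gives ΣQ = 0:
466·c·(72 − 256) + 351·2.36·(72 − 19.7) + 180·0.385·(72 − 19.7) = 0
-85744 c = -46948
c = -46948/-85744 ≈ 0.5475 J/(g·°C)

c ≈ 0.548 J/(g·°C)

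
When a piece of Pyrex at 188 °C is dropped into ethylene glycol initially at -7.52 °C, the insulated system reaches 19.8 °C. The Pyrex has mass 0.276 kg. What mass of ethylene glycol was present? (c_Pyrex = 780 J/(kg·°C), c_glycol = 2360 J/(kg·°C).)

m ≈ 0.562 kg

|Q_Pyrex| = |Q_glycol|:
0.276×780×(188 − 19.8) = m×2360×(19.8 − (-7.52))
64475 m = 36210  ⇒  m ≈ 0.5616 kg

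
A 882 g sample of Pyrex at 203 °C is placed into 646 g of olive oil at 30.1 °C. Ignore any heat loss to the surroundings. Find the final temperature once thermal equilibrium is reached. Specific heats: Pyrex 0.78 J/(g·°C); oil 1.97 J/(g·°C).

Set heat shed by the hot body equal to heat absorbed by the cold body:
882×0.78×(203 − T) = 646×1.97×(T − 30.1)
687.96(203 − T) = 1272.6(T − 30.1)
1960.6 T = 177962  ⇒  T ≈ 90.77 °C

T_f ≈ 90.8 °C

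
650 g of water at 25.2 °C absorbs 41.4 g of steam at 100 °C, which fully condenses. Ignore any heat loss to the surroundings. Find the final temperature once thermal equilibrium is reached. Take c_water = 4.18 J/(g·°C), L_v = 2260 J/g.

T_f ≈ 62.1 °C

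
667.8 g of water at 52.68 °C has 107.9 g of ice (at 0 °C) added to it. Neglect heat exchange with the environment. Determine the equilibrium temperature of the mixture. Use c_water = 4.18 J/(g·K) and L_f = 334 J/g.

Energy conservation, ΣQ = 0:
fusion: m_ice L_f = 107.9×334 = 36039; warm the meltwater: 451.02 T; water: 2791.4(T − 52.68)
3242.4 T = 147051 − 36039 = 111013
T ≈ 34.24 °C — above 0 °C, consistent with complete melting.

T_f ≈ 34.2 °C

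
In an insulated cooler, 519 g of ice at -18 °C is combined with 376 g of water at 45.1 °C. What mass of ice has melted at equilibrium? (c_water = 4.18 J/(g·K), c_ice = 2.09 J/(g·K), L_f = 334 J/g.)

m_melted ≈ 154 g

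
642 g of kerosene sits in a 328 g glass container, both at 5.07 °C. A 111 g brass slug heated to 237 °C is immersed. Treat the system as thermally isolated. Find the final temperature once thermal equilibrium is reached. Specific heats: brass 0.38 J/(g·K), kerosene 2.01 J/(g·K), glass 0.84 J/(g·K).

Heat gained plus heat lost sum to zero:
111*0.38*(T − 237) + 642*2.01*(T − 5.07) + 328*0.84*(T − 5.07) = 0
42.18(T − 237) + 1290.4(T − 5.07) + 275.52(T − 5.07) = 0
1608.1 T = 17936
T = 17936/1608.1 ≈ 11.15 °C

T_f ≈ 11.2 °C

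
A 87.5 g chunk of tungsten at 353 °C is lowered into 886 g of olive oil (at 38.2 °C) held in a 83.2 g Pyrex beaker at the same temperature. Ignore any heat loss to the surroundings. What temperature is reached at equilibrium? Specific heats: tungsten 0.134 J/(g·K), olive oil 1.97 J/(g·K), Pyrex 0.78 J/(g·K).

T_f ≈ 40.2 °C

Energy conservation, ΣQ = 0:
87.5*0.134*(T − 353) + 886*1.97*(T − 38.2) + 83.2*0.78*(T − 38.2) = 0
11.73(T − 353) + 1745.4(T − 38.2) + 64.9(T − 38.2) = 0
1822 T = 73293
T = 73293 / 1822 = 40.2 °C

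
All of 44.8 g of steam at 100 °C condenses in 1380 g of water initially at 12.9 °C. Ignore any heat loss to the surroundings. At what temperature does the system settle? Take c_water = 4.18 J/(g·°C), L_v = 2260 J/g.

T_f ≈ 32.6 °C

Conservation of energy gives ΣQ = 0:
latent heat released on condensation: 44.8×2260 = 101248; condensed water 100 °C→T: 187.26(T − 100); original water: 5768.4(T − 12.9)
5955.7 T = 101248 + 18726 + 74412 = 194387
T ≈ 32.64 °C, under the boiling point, so the assumption holds.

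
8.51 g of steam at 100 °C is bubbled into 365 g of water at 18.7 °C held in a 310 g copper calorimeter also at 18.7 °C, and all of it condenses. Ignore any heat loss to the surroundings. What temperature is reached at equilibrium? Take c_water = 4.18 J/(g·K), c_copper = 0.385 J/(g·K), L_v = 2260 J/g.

Net heat exchanged in the isolated system is zero:
latent heat released on condensation: 8.51×2260 = 19233
  condensed water 100 °C→T: 35.57(T − 100)
  original water: 1525.7(T − 18.7)
  copper cup: 310×0.385×(T − 18.7) = 119.35(T − 18.7)
1680.6 T = 19233 + 3557.2 + 30762 = 53552
T ≈ 31.86 °C, under the boiling point, so the assumption holds.

T_f ≈ 31.9 °C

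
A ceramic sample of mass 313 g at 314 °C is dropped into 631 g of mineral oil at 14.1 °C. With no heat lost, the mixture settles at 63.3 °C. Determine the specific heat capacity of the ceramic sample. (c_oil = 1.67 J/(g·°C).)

Let T be the final temperature. ΣQ_i = 0:
313·c·(63.3 − 314) + 631·1.67·(63.3 − 14.1) = 0
-78469 c = -51845
c = -51845/-78469 ≈ 0.6607 J/(g·°C)

c ≈ 0.661 J/(g·°C)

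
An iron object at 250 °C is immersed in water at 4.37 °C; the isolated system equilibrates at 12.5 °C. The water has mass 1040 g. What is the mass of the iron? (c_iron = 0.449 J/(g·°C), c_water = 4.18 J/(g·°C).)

m ≈ 331 g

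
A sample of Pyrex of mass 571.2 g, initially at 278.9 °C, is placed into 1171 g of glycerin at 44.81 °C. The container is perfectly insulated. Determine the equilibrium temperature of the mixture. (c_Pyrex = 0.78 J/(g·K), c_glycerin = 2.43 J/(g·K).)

Heat lost by the Pyrex equals heat gained by the glycerin:
571.2*0.78*(278.9 − T) = 1171*2.43*(T − 44.81)
445.54(278.9 − T) = 2845.5(T − 44.81)
3291.1 T = 251768  ⇒  T ≈ 76.50 °C

T_f ≈ 76.5 °C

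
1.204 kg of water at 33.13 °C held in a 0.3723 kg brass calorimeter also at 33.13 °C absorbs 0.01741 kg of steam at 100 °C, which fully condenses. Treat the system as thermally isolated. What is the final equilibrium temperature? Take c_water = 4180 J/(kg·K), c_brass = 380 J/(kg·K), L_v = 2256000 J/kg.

T_f ≈ 41.5 °C

Sum of m c ΔT and latent-heat terms is zero:
latent heat released on condensation: 0.01741·2256000 = 39277
  condensate cools 100→T: 0.01741·4180·(T − 100) = 72.77(T − 100)
  water warms: 1.204·4180·(T − 33.13) = 5032.7(T − 33.13)
  brass cup: 0.3723·380·(T − 33.13) = 141.47(T − 33.13)
5247 T = 39277 + 7277.4 + 171421 = 217975
T ≈ 41.54 °C, under the boiling point, so the assumption holds.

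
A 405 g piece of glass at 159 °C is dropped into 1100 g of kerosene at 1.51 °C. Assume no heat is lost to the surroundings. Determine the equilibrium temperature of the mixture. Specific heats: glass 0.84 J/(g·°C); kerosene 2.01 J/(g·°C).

Energy conservation, ΣQ = 0:
405·0.84·(T − 159) + 1100·2.01·(T − 1.51) = 0
2551.2 T = 57430
T = 57430 / 2551.2 = 22.5 °C

T_f ≈ 22.5 °C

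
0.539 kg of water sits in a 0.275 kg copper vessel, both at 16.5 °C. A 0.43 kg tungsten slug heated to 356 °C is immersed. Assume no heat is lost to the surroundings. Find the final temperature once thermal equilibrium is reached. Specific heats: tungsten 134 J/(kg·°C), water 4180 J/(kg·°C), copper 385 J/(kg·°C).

Conservation of energy gives ΣQ = 0:
0.43*134*(T − 356) + 0.539*4180*(T − 16.5) + 0.275*385*(T − 16.5) = 0
57.62(T − 356) + 2253(T − 16.5) + 105.88(T − 16.5) = 0
(57.62 + 2253 + 105.88) T = 57.62*356 + 2253*16.5 + 105.88*16.5
T = 59434 / 2416.5 = 24.6 °C

T_f ≈ 24.6 °C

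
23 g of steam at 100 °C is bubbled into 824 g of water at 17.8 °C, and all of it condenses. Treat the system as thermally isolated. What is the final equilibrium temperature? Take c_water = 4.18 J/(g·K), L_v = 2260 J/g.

T_f ≈ 34.7 °C

Energy balance with sensible and latent terms:
condense steam: −23·2260 = −51980; condensate cools 100→T: 23·4.18·(T − 100) = 96.14(T − 100); original water: 3444.3(T − 17.8)
3540.5 T = 51980 + 9614 + 61309 = 122903
T ≈ 34.71 °C — below 100 °C, confirming all the steam condensed.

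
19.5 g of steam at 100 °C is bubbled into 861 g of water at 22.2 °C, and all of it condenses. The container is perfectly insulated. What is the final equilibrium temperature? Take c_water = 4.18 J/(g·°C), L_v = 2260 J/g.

Conservation of energy gives ΣQ = 0:
latent heat released on condensation: 19.5×2260 = 44070; condensed water 100 °C→T: 81.51(T − 100); water warms: 861×4.18×(T − 22.2) = 3599(T − 22.2)
3680.5 T = 44070 + 8151 + 79897 = 132118
T ≈ 35.90 °C — below 100 °C, confirming all the steam condensed.

T_f ≈ 35.9 °C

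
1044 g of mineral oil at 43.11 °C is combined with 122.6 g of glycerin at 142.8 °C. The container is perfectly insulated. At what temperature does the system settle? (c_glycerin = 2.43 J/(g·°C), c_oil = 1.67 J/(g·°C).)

Heat gained plus heat lost sum to zero:
122.6×2.43×(T − 142.8) + 1044×1.67×(T − 43.11) = 0
2041.4 T = 117704
T = 117704 / 2041.4 = 57.7 °C

T_f ≈ 57.7 °C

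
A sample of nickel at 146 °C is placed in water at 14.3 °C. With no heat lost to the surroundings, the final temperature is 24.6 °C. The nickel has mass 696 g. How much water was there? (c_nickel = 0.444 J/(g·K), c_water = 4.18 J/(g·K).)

m ≈ 871 g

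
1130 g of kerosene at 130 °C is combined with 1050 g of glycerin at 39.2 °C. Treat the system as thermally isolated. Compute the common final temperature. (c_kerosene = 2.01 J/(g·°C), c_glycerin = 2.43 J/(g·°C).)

Heat gained plus heat lost sum to zero:
1130*2.01*(T − 130) + 1050*2.43*(T − 39.2) = 0
4822.8 T = 395288
T = 395288/4822.8 ≈ 81.96 °C

T_f ≈ 82.0 °C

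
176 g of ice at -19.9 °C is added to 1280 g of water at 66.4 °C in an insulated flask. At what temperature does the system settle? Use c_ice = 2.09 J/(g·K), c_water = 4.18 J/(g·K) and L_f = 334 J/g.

T_f ≈ 47.5 °C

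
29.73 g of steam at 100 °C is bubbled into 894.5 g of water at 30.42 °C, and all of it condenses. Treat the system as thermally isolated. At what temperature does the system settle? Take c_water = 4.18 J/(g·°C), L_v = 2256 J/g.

T_f ≈ 50.0 °C

Energy balance with sensible and latent terms:
latent heat released on condensation: 29.73·2256 = 67071; condensed water 100 °C→T: 124.27(T − 100); original water: 3739(T − 30.42)
3863.3 T = 67071 + 12427 + 113741 = 193239
T ≈ 50.02 °C (< 100 °C, so full condensation is consistent).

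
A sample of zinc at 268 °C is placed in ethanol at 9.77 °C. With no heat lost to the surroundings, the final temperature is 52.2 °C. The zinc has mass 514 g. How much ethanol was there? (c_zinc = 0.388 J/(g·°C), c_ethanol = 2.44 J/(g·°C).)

Let T be the final temperature. ΣQ_i = 0:
514·0.388·(52.2 − 268) + m·2.44·(52.2 − 9.77) = 0
103.53 m = 43037
m = 43037/103.53 ≈ 415.7 g

m ≈ 416 g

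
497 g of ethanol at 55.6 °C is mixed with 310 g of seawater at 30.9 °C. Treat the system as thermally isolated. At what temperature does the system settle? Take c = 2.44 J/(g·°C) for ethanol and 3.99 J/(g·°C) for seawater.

T_f ≈ 43.1 °C

Set heat shed by the hot body equal to heat absorbed by the cold body:
497*2.44*(55.6 − T) = 310*3.99*(T − 30.9)
1212.7(55.6 − T) = 1236.9(T − 30.9)
2449.6 T = 105645  ⇒  T ≈ 43.13 °C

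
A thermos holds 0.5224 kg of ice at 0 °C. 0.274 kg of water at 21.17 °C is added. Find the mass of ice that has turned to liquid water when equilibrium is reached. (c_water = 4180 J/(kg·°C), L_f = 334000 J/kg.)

Cooling the water to 0 °C releases 0.274·4180·21.17 = 24246 J.
To melt every bit of ice: 0.5224·334000 = 174482 J.
Since 24246 < 174482 J, not all the ice melts; equilibrium is at 0 °C.
Mass melted = 24246/334000 ≈ 0.07259 kg.

m_melted ≈ 0.0726 kg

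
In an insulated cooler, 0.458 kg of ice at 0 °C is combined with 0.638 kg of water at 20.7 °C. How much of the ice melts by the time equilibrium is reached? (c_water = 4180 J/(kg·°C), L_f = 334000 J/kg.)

m_melted ≈ 0.165 kg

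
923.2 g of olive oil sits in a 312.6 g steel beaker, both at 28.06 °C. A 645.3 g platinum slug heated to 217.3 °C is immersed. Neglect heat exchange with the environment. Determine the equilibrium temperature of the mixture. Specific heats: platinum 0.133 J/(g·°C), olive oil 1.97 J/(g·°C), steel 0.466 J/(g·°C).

T_f ≈ 36.0 °C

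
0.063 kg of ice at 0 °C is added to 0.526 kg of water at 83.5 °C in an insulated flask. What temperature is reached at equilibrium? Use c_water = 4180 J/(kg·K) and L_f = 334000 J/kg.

Setting the total heat transfer to zero:
fusion: m_ice L_f = 0.063·334000 = 21042
  warm the meltwater: 263.34 T
  water: 2198.7(T − 83.5)
2462 T = 183590 − 21042 = 162548
T ≈ 66.02 °C. Since T > 0 °C, the all-ice-melts assumption holds.

T_f ≈ 66.0 °C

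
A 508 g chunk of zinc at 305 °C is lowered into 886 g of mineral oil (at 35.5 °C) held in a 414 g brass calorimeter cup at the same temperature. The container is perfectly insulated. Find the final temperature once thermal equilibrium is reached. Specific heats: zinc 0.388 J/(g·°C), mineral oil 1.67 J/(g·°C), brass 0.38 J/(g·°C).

T_f ≈ 64.5 °C

T_f is the heat-capacity-weighted average of the initial temperatures:
T_f = (197.1*305 + 1479.6*35.5 + 157.32*35.5) / (197.1 + 1479.6 + 157.32)
    = 118228 / 1834 ≈ 64.46 °C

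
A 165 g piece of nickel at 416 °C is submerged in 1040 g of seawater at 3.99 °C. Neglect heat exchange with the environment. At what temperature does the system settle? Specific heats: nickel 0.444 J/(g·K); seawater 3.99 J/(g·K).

Heat gained plus heat lost sum to zero:
165·0.444·(T − 416) + 1040·3.99·(T − 3.99) = 0
73.26(T − 416) + 4149.6(T − 3.99) = 0
4222.9 T = 47033
T ≈ 11.14 °C

T_f ≈ 11.1 °C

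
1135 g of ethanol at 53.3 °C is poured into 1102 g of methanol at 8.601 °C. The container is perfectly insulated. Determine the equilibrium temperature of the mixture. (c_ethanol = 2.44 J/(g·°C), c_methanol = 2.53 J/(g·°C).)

With ΣQ=0 the equilibrium temperature is the m·c-weighted mean:
T_f = (2769.4×53.3 + 2788.1×8.601) / (2769.4 + 2788.1)
    = 171589 / 5557.5 ≈ 30.88 °C

T_f ≈ 30.9 °C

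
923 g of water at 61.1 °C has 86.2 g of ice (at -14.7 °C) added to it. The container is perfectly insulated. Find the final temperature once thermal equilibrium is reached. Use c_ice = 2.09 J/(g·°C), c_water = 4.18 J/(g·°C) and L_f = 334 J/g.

T_f ≈ 48.4 °C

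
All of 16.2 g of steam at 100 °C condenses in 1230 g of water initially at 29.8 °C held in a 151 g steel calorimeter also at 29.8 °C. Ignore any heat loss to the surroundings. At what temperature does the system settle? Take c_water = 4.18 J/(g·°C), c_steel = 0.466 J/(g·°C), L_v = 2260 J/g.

T_f ≈ 37.6 °C

Taking heat into each body as positive, Σ m c ΔT = 0:
latent heat released on condensation: 16.2×2260 = 36612
  condensate cools 100→T: 16.2×4.18×(T − 100) = 67.72(T − 100)
  original water: 5141.4(T − 29.8)
  steel cup: 151×0.466×(T − 29.8) = 70.37(T − 29.8)
5279.5 T = 36612 + 6771.6 + 155311 = 198694
T ≈ 37.64 °C, under the boiling point, so the assumption holds.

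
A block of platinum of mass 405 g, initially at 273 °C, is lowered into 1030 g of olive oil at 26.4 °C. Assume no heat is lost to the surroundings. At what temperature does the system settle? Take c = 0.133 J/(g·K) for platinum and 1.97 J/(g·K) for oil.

T_f ≈ 32.8 °C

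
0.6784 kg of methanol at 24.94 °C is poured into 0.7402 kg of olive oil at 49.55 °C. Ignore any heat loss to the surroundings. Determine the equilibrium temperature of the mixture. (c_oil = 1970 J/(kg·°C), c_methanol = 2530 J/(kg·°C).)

T_f ≈ 36.2 °C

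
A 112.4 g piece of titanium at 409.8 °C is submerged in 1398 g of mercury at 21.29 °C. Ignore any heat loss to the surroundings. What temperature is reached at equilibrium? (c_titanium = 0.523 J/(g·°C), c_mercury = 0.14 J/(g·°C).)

T_f ≈ 111.0 °C

Heat lost by the titanium equals heat gained by the mercury:
112.4×0.523×(409.8 − T) = 1398×0.14×(T − 21.29)
58.79(409.8 − T) = 195.72(T − 21.29)
254.51 T = 28257  ⇒  T ≈ 111.03 °C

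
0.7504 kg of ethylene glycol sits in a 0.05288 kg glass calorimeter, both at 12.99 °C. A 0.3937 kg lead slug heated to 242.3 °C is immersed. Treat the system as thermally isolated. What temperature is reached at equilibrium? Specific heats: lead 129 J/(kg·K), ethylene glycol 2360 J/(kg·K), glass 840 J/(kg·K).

Energy conservation, ΣQ = 0:
0.3937*129*(T − 242.3) + 0.7504*2360*(T − 12.99) + 0.05288*840*(T − 12.99) = 0
50.79(T − 242.3) + 1770.9(T − 12.99) + 44.42(T − 12.99) = 0
1866.2 T = 35887
T = 35887 / 1866.2 = 19.2 °C

T_f ≈ 19.2 °C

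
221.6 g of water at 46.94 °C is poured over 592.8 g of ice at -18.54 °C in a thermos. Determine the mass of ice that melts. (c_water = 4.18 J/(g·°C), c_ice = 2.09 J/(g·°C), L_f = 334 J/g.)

Heat available from the water dropping to 0 °C: 221.6·4.18·46.94 = 43480 J.
Of that, 592.8·2.09·18.54 = 22970 J goes to bring the ice to 0 °C, leaving 20510 J.
Fully melting the ice requires m_ice L_f = 592.8·334 = 197995 J.
That's not enough to melt it all — equilibrium is at 0 °C with ice remaining.
Mass melted = 20510/334 ≈ 61.41 g.

m_melted ≈ 61.4 g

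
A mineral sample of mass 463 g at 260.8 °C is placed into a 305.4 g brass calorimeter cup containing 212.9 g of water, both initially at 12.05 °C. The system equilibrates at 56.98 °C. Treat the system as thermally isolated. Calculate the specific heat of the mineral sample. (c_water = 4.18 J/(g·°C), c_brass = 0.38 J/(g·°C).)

Conservation of energy gives ΣQ = 0:
463×c×(56.98 − 260.8) + 212.9×4.18×(56.98 − 12.05) + 305.4×0.38×(56.98 − 12.05) = 0
-94369 c = -45198
c = -45198/-94369 ≈ 0.479 J/(g·°C)

c ≈ 0.479 J/(g·°C)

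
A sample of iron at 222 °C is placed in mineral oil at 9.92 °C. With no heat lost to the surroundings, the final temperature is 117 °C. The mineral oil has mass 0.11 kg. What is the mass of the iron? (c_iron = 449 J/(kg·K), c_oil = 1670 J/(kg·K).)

m ≈ 0.417 kg

Let T be the final temperature. ΣQ_i = 0:
m×449×(117 − 222) + 0.11×1670×(117 − 9.92) = 0
-47145 m = -19671
m = -19671/-47145 ≈ 0.4172 kg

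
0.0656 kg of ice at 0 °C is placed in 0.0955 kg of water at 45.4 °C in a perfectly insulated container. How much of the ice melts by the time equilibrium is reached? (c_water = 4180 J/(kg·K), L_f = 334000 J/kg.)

Cooling the water to 0 °C releases 0.0955·4180·45.4 = 18123 J.
Melting all 0.0656 kg of ice would need 0.0656·334000 = 21910 J.
Since 18123 < 21910 J, not all the ice melts; equilibrium is at 0 °C.
m_melt = 18123 / L_f = 0.05426 kg.

m_melted ≈ 0.0543 kg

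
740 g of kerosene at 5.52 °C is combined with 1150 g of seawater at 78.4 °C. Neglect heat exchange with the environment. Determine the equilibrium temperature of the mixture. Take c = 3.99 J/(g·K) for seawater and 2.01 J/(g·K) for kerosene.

Set heat shed by the hot body equal to heat absorbed by the cold body:
1150·3.99·(78.4 − T) = 740·2.01·(T − 5.52)
4588.5(78.4 − T) = 1487.4(T − 5.52)
6075.9 T = 367949  ⇒  T ≈ 60.56 °C

T_f ≈ 60.6 °C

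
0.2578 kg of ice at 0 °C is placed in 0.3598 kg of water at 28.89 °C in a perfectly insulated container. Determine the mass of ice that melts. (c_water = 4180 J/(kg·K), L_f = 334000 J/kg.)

Water can give up m c ΔT = 0.3598·4180·28.89 = 43450 J before reaching 0 °C.
To melt every bit of ice: 0.2578·334000 = 86105 J.
43450 J < 86105 J, so only part of the ice melts and the system sits at 0 °C.
m_melted·334000 = 43450  ⇒  m_melted ≈ 0.1301 kg.

m_melted ≈ 0.13 kg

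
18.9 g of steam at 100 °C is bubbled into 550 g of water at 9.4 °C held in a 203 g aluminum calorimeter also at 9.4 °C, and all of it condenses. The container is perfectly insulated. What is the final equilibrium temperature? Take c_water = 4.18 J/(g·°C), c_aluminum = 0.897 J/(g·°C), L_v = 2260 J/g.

Energy balance with sensible and latent terms:
steam→water at 100 °C releases m L_v = 18.9×2260 = 42714
  condensate cools 100→T: 18.9×4.18×(T − 100) = 79(T − 100)
  water warms: 550×4.18×(T − 9.4) = 2299(T − 9.4)
  cup: 182.09(T − 9.4)
2560.1 T = 42714 + 7900.2 + 23322 = 73936
T ≈ 28.88 °C (< 100 °C, so full condensation is consistent).

T_f ≈ 28.9 °C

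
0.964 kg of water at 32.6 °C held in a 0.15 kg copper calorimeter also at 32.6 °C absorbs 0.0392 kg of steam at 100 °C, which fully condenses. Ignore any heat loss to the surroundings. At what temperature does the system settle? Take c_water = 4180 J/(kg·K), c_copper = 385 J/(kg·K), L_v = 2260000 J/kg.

Energy balance with sensible and latent terms:
steam→water at 100 °C releases m L_v = 0.0392×2260000 = 88592; condensate cools 100→T: 0.0392×4180×(T − 100) = 163.86(T − 100); water warms: 0.964×4180×(T − 32.6) = 4029.5(T − 32.6); cup: 57.75(T − 32.6)
4251.1 T = 88592 + 16386 + 133245 = 238223
T ≈ 56.04 °C — below 100 °C, confirming all the steam condensed.

T_f ≈ 56.0 °C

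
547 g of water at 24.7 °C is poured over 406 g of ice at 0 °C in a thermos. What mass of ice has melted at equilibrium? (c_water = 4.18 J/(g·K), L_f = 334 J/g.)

m_melted ≈ 169 g

Water can give up m c ΔT = 547·4.18·24.7 = 56476 J before reaching 0 °C.
To melt every bit of ice: 406·334 = 135604 J.
Since 56476 < 135604 J, not all the ice melts; equilibrium is at 0 °C.
m_melted·334 = 56476  ⇒  m_melted ≈ 169.1 g.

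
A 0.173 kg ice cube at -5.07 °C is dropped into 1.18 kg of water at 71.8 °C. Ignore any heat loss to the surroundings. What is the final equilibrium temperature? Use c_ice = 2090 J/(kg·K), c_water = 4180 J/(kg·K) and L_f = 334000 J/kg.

T_f ≈ 52.1 °C

Taking heat into each body as positive, Σ m c ΔT = 0:
ice -5.07→0 °C: 0.173·2090·5.07 = 1833.2
  latent heat to melt: 0.173·334000 = 57782
  warm the meltwater: 723.14 T
  water: 4932.4(T − 71.8)
5655.5 T = 354146 − 59615 = 294531
T ≈ 52.08 °C — above 0 °C, consistent with complete melting.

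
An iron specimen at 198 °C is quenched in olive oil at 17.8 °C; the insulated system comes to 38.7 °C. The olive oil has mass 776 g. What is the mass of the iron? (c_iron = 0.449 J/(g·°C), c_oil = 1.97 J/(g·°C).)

m ≈ 447 g

Heat lost by the iron = heat gained by the oil:
m×0.449×(198 − 38.7) = 776×1.97×(38.7 − 17.8)
71.53 m = 31950  ⇒  m ≈ 446.7 g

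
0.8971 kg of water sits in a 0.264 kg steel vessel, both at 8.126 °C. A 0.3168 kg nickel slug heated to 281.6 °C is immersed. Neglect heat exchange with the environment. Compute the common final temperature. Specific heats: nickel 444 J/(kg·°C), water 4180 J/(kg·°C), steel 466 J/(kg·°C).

T_f ≈ 17.7 °C

Net heat exchanged in the isolated system is zero:
0.3168*444*(T − 281.6) + 0.8971*4180*(T − 8.126) + 0.264*466*(T − 8.126) = 0
(140.66 + 3749.9 + 123.02) T = 140.66*281.6 + 3749.9*8.126 + 123.02*8.126
T = 71081/4013.6 ≈ 17.71 °C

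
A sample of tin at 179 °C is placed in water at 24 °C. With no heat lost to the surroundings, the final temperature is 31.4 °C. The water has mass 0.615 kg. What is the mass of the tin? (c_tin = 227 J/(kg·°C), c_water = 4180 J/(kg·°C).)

|Q_tin| = |Q_water|:
m×227×(179 − 31.4) = 0.615×4180×(31.4 − 24)
33505 m = 19023  ⇒  m ≈ 0.5678 kg

m ≈ 0.568 kg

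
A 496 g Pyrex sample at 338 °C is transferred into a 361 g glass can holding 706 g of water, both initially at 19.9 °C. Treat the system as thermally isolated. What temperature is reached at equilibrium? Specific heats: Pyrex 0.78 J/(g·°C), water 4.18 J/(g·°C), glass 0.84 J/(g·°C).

T_f ≈ 53.7 °C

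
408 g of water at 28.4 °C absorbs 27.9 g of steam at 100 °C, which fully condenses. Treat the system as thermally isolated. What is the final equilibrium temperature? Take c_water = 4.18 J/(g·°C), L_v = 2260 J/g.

T_f ≈ 67.6 °C

Taking heat into each body as positive, Σ m c ΔT = 0:
latent heat released on condensation: 27.9×2260 = 63054; condensed water 100 °C→T: 116.62(T − 100); water warms: 408×4.18×(T − 28.4) = 1705.4(T − 28.4)
1822.1 T = 63054 + 11662 + 48434 = 123151
T ≈ 67.59 °C, under the boiling point, so the assumption holds.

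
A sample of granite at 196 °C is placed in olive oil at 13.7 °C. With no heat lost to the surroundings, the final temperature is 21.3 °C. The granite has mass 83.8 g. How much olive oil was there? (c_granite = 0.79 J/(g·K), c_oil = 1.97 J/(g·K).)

|Q_granite| = |Q_oil|:
83.8·0.79·(196 − 21.3) = m·1.97·(21.3 − 13.7)
14.97 m = 11565  ⇒  m ≈ 772.5 g

m ≈ 772 g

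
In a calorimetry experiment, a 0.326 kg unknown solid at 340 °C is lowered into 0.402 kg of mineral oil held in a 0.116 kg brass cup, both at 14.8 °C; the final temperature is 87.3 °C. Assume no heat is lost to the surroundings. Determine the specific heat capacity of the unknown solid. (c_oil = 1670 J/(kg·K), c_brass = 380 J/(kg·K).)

c ≈ 630 J/(kg·K)

Conservation of energy gives ΣQ = 0:
0.326×c×(87.3 − 340) + 0.402×1670×(87.3 − 14.8) + 0.116×380×(87.3 − 14.8) = 0
-82.38 c = -51868
c = -51868/-82.38 ≈ 629.6 J/(kg·K)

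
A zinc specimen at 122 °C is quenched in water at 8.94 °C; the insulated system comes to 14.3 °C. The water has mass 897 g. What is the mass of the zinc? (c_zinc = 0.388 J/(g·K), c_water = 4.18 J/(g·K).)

|Q_zinc| = |Q_water|:
m×0.388×(122 − 14.3) = 897×4.18×(14.3 − 8.94)
41.79 m = 20097  ⇒  m ≈ 480.9 g

m ≈ 481 g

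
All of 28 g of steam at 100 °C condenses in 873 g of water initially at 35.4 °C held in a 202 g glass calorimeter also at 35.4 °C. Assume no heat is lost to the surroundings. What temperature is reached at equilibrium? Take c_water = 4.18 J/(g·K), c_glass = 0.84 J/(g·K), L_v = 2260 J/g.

T_f ≈ 53.4 °C

Sum of m c ΔT and latent-heat terms is zero:
steam→water at 100 °C releases m L_v = 28·2260 = 63280; condensed water 100 °C→T: 117.04(T − 100); original water: 3649.1(T − 35.4); cup: 169.68(T − 35.4)
3935.9 T = 63280 + 11704 + 135186 = 210170
T ≈ 53.40 °C, under the boiling point, so the assumption holds.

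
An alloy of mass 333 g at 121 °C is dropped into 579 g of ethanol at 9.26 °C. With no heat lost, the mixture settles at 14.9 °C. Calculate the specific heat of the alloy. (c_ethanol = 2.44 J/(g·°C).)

c ≈ 0.226 J/(g·°C)

Heat lost by the alloy = heat gained by the ethanol:
333×c×(121 − 14.9) = 579×2.44×(14.9 − 9.26)
35331 c = 7968  ⇒  c ≈ 0.2255 J/(g·°C)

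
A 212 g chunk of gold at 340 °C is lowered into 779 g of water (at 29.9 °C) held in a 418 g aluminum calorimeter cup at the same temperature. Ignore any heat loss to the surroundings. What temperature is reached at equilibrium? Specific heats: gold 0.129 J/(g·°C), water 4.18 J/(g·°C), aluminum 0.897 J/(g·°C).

T_f ≈ 32.2 °C

Taking heat into each body as positive, Σ m c ΔT = 0:
212*0.129*(T − 340) + 779*4.18*(T − 29.9) + 418*0.897*(T − 29.9) = 0
27.35(T − 340) + 3256.2(T − 29.9) + 374.95(T − 29.9) = 0
(27.35 + 3256.2 + 374.95) T = 27.35*340 + 3256.2*29.9 + 374.95*29.9
T = 117870/3658.5 ≈ 32.22 °C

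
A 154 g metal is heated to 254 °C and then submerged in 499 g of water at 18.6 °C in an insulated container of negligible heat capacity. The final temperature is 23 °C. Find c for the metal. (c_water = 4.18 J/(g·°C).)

c ≈ 0.258 J/(g·°C)

m_s c (T_s − T_f) = m_water c_water (T_f − T_0):
154·c·(254 − 23) = 499·4.18·(23 − 18.6)
35574 c = 9177.6  ⇒  c ≈ 0.258 J/(g·°C)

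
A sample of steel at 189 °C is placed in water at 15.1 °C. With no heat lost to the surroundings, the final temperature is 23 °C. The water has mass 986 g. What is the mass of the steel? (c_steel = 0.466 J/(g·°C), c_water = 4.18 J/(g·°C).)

m ≈ 421 g

Taking heat into each body as positive, Σ m c ΔT = 0:
m·0.466·(23 − 189) + 986·4.18·(23 − 15.1) = 0
-77.36 m = -32560
m = -32560/-77.36 ≈ 420.9 g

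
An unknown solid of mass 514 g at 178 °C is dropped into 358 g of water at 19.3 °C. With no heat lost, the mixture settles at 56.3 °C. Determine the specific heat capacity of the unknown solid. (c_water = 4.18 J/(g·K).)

c ≈ 0.885 J/(g·K)

Heat lost by the unknown solid = heat gained by the water:
514×c×(178 − 56.3) = 358×4.18×(56.3 − 19.3)
62554 c = 55368  ⇒  c ≈ 0.8851 J/(g·K)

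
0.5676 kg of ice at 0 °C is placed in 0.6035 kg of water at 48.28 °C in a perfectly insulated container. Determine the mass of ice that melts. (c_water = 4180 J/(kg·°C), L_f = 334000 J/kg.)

Cooling the water to 0 °C releases 0.6035×4180×48.28 = 121793 J.
To melt every bit of ice: 0.5676×334000 = 189578 J.
Since 121793 < 189578 J, not all the ice melts; equilibrium is at 0 °C.
m_melt = 121793 / L_f = 0.3646 kg.

m_melted ≈ 0.365 kg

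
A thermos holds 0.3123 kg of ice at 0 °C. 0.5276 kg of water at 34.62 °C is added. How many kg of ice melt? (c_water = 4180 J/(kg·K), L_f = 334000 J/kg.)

m_melted ≈ 0.229 kg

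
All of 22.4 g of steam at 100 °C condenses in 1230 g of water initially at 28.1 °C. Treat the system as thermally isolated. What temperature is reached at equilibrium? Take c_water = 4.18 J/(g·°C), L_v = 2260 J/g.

T_f ≈ 39.1 °C

Energy balance with sensible and latent terms:
steam→water at 100 °C releases m L_v = 22.4×2260 = 50624
  condensate cools 100→T: 22.4×4.18×(T − 100) = 93.63(T − 100)
  water warms: 1230×4.18×(T − 28.1) = 5141.4(T − 28.1)
5235 T = 50624 + 9363.2 + 144473 = 204461
T ≈ 39.06 °C, under the boiling point, so the assumption holds.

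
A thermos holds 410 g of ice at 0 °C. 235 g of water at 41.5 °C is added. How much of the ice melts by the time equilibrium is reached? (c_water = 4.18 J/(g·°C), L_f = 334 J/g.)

m_melted ≈ 122 g

Cooling the water to 0 °C releases 235·4.18·41.5 = 40765 J.
Fully melting the ice requires m_ice L_f = 410·334 = 136940 J.
40765 J < 136940 J, so only part of the ice melts and the system sits at 0 °C.
m_melted·334 = 40765  ⇒  m_melted ≈ 122.1 g.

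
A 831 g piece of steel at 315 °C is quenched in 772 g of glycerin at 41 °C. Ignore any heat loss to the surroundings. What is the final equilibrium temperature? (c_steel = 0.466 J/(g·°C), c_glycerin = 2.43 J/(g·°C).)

T_f ≈ 87.9 °C

Heat lost by the steel equals heat gained by the glycerin:
831·0.466·(315 − T) = 772·2.43·(T − 41)
387.25(315 − T) = 1876(T − 41)
2263.2 T = 198897  ⇒  T ≈ 87.88 °C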